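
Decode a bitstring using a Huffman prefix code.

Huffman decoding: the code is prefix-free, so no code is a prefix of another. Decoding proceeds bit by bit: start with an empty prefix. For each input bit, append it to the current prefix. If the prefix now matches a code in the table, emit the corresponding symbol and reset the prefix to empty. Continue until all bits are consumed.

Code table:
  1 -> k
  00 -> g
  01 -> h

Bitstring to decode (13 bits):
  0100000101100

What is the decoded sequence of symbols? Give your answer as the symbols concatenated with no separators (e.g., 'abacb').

Bit 0: prefix='0' (no match yet)
Bit 1: prefix='01' -> emit 'h', reset
Bit 2: prefix='0' (no match yet)
Bit 3: prefix='00' -> emit 'g', reset
Bit 4: prefix='0' (no match yet)
Bit 5: prefix='00' -> emit 'g', reset
Bit 6: prefix='0' (no match yet)
Bit 7: prefix='01' -> emit 'h', reset
Bit 8: prefix='0' (no match yet)
Bit 9: prefix='01' -> emit 'h', reset
Bit 10: prefix='1' -> emit 'k', reset
Bit 11: prefix='0' (no match yet)
Bit 12: prefix='00' -> emit 'g', reset

Answer: hgghhkg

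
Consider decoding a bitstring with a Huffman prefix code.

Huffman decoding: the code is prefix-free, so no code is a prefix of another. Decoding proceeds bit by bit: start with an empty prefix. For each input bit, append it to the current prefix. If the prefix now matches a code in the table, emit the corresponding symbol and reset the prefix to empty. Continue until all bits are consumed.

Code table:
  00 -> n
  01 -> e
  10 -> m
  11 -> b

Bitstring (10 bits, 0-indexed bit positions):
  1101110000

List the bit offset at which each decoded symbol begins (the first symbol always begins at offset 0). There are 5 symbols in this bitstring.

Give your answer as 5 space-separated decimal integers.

Bit 0: prefix='1' (no match yet)
Bit 1: prefix='11' -> emit 'b', reset
Bit 2: prefix='0' (no match yet)
Bit 3: prefix='01' -> emit 'e', reset
Bit 4: prefix='1' (no match yet)
Bit 5: prefix='11' -> emit 'b', reset
Bit 6: prefix='0' (no match yet)
Bit 7: prefix='00' -> emit 'n', reset
Bit 8: prefix='0' (no match yet)
Bit 9: prefix='00' -> emit 'n', reset

Answer: 0 2 4 6 8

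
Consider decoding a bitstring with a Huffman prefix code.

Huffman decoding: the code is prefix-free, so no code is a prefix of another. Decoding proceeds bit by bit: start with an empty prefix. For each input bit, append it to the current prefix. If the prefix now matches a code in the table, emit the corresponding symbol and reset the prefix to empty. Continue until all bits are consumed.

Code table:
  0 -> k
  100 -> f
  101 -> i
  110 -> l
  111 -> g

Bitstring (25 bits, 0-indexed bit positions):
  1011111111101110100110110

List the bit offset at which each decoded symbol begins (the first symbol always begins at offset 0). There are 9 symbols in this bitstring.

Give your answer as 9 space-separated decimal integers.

Answer: 0 3 6 9 12 15 16 19 22

Derivation:
Bit 0: prefix='1' (no match yet)
Bit 1: prefix='10' (no match yet)
Bit 2: prefix='101' -> emit 'i', reset
Bit 3: prefix='1' (no match yet)
Bit 4: prefix='11' (no match yet)
Bit 5: prefix='111' -> emit 'g', reset
Bit 6: prefix='1' (no match yet)
Bit 7: prefix='11' (no match yet)
Bit 8: prefix='111' -> emit 'g', reset
Bit 9: prefix='1' (no match yet)
Bit 10: prefix='11' (no match yet)
Bit 11: prefix='110' -> emit 'l', reset
Bit 12: prefix='1' (no match yet)
Bit 13: prefix='11' (no match yet)
Bit 14: prefix='111' -> emit 'g', reset
Bit 15: prefix='0' -> emit 'k', reset
Bit 16: prefix='1' (no match yet)
Bit 17: prefix='10' (no match yet)
Bit 18: prefix='100' -> emit 'f', reset
Bit 19: prefix='1' (no match yet)
Bit 20: prefix='11' (no match yet)
Bit 21: prefix='110' -> emit 'l', reset
Bit 22: prefix='1' (no match yet)
Bit 23: prefix='11' (no match yet)
Bit 24: prefix='110' -> emit 'l', reset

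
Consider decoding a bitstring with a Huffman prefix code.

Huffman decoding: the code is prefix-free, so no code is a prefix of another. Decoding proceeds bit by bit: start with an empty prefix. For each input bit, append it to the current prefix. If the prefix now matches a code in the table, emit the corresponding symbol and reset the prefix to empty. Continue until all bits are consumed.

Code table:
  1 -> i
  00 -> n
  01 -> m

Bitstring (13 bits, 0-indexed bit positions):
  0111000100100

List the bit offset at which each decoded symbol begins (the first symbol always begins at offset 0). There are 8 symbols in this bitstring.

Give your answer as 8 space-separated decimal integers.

Bit 0: prefix='0' (no match yet)
Bit 1: prefix='01' -> emit 'm', reset
Bit 2: prefix='1' -> emit 'i', reset
Bit 3: prefix='1' -> emit 'i', reset
Bit 4: prefix='0' (no match yet)
Bit 5: prefix='00' -> emit 'n', reset
Bit 6: prefix='0' (no match yet)
Bit 7: prefix='01' -> emit 'm', reset
Bit 8: prefix='0' (no match yet)
Bit 9: prefix='00' -> emit 'n', reset
Bit 10: prefix='1' -> emit 'i', reset
Bit 11: prefix='0' (no match yet)
Bit 12: prefix='00' -> emit 'n', reset

Answer: 0 2 3 4 6 8 10 11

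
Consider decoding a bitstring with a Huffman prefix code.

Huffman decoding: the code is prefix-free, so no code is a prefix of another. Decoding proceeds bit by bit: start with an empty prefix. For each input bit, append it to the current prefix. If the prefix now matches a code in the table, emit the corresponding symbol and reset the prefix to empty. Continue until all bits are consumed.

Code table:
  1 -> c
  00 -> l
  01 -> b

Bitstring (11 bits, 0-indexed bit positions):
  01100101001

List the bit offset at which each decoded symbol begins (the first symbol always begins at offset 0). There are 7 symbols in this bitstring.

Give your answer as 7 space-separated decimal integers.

Answer: 0 2 3 5 6 8 10

Derivation:
Bit 0: prefix='0' (no match yet)
Bit 1: prefix='01' -> emit 'b', reset
Bit 2: prefix='1' -> emit 'c', reset
Bit 3: prefix='0' (no match yet)
Bit 4: prefix='00' -> emit 'l', reset
Bit 5: prefix='1' -> emit 'c', reset
Bit 6: prefix='0' (no match yet)
Bit 7: prefix='01' -> emit 'b', reset
Bit 8: prefix='0' (no match yet)
Bit 9: prefix='00' -> emit 'l', reset
Bit 10: prefix='1' -> emit 'c', reset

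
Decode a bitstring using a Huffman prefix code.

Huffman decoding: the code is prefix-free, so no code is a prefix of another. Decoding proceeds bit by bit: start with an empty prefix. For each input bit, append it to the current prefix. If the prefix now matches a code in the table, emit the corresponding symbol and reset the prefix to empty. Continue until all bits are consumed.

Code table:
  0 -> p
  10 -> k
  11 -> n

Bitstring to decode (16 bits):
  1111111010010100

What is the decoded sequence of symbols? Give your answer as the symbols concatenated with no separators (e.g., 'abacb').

Bit 0: prefix='1' (no match yet)
Bit 1: prefix='11' -> emit 'n', reset
Bit 2: prefix='1' (no match yet)
Bit 3: prefix='11' -> emit 'n', reset
Bit 4: prefix='1' (no match yet)
Bit 5: prefix='11' -> emit 'n', reset
Bit 6: prefix='1' (no match yet)
Bit 7: prefix='10' -> emit 'k', reset
Bit 8: prefix='1' (no match yet)
Bit 9: prefix='10' -> emit 'k', reset
Bit 10: prefix='0' -> emit 'p', reset
Bit 11: prefix='1' (no match yet)
Bit 12: prefix='10' -> emit 'k', reset
Bit 13: prefix='1' (no match yet)
Bit 14: prefix='10' -> emit 'k', reset
Bit 15: prefix='0' -> emit 'p', reset

Answer: nnnkkpkkp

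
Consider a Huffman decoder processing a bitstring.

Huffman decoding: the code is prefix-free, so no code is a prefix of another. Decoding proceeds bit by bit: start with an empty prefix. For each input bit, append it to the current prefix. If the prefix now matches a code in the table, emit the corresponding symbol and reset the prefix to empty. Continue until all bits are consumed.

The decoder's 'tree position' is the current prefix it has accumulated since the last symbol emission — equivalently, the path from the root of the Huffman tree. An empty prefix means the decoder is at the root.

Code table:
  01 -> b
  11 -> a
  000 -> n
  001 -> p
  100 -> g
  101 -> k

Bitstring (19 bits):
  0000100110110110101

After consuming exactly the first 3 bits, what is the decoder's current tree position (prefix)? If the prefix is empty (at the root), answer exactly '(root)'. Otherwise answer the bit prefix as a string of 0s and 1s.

Answer: (root)

Derivation:
Bit 0: prefix='0' (no match yet)
Bit 1: prefix='00' (no match yet)
Bit 2: prefix='000' -> emit 'n', reset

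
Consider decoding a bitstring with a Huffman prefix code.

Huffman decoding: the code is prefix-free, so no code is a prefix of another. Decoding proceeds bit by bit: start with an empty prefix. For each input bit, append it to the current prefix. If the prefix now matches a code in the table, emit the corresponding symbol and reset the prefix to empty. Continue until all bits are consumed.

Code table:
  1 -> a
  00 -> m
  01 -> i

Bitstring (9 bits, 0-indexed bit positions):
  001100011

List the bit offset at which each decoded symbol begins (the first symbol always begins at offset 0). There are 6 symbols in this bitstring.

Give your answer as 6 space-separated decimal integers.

Bit 0: prefix='0' (no match yet)
Bit 1: prefix='00' -> emit 'm', reset
Bit 2: prefix='1' -> emit 'a', reset
Bit 3: prefix='1' -> emit 'a', reset
Bit 4: prefix='0' (no match yet)
Bit 5: prefix='00' -> emit 'm', reset
Bit 6: prefix='0' (no match yet)
Bit 7: prefix='01' -> emit 'i', reset
Bit 8: prefix='1' -> emit 'a', reset

Answer: 0 2 3 4 6 8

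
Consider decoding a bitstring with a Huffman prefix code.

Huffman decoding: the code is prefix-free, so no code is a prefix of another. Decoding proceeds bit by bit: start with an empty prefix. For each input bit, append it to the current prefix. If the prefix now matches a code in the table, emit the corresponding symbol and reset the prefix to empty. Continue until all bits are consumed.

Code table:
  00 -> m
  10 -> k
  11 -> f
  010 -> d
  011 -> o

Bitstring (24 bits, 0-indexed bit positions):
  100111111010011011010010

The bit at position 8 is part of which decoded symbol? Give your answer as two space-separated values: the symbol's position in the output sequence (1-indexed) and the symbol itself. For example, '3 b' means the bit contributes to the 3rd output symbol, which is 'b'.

Bit 0: prefix='1' (no match yet)
Bit 1: prefix='10' -> emit 'k', reset
Bit 2: prefix='0' (no match yet)
Bit 3: prefix='01' (no match yet)
Bit 4: prefix='011' -> emit 'o', reset
Bit 5: prefix='1' (no match yet)
Bit 6: prefix='11' -> emit 'f', reset
Bit 7: prefix='1' (no match yet)
Bit 8: prefix='11' -> emit 'f', reset
Bit 9: prefix='0' (no match yet)
Bit 10: prefix='01' (no match yet)
Bit 11: prefix='010' -> emit 'd', reset
Bit 12: prefix='0' (no match yet)

Answer: 4 f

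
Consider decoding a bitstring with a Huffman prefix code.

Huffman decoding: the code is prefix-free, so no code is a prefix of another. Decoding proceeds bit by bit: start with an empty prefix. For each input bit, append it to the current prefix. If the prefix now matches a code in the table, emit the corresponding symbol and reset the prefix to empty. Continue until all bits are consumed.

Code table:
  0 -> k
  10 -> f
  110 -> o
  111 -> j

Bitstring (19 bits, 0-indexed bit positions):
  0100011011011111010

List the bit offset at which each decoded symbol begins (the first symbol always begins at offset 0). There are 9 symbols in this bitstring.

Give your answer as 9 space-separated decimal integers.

Bit 0: prefix='0' -> emit 'k', reset
Bit 1: prefix='1' (no match yet)
Bit 2: prefix='10' -> emit 'f', reset
Bit 3: prefix='0' -> emit 'k', reset
Bit 4: prefix='0' -> emit 'k', reset
Bit 5: prefix='1' (no match yet)
Bit 6: prefix='11' (no match yet)
Bit 7: prefix='110' -> emit 'o', reset
Bit 8: prefix='1' (no match yet)
Bit 9: prefix='11' (no match yet)
Bit 10: prefix='110' -> emit 'o', reset
Bit 11: prefix='1' (no match yet)
Bit 12: prefix='11' (no match yet)
Bit 13: prefix='111' -> emit 'j', reset
Bit 14: prefix='1' (no match yet)
Bit 15: prefix='11' (no match yet)
Bit 16: prefix='110' -> emit 'o', reset
Bit 17: prefix='1' (no match yet)
Bit 18: prefix='10' -> emit 'f', reset

Answer: 0 1 3 4 5 8 11 14 17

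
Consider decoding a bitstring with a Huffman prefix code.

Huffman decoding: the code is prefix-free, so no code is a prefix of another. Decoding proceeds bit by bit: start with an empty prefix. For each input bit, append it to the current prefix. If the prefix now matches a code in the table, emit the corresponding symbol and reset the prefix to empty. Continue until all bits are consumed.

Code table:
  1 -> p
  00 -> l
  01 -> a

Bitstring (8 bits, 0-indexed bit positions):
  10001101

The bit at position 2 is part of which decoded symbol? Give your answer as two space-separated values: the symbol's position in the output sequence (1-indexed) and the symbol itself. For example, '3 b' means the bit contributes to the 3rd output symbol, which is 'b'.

Bit 0: prefix='1' -> emit 'p', reset
Bit 1: prefix='0' (no match yet)
Bit 2: prefix='00' -> emit 'l', reset
Bit 3: prefix='0' (no match yet)
Bit 4: prefix='01' -> emit 'a', reset
Bit 5: prefix='1' -> emit 'p', reset
Bit 6: prefix='0' (no match yet)

Answer: 2 l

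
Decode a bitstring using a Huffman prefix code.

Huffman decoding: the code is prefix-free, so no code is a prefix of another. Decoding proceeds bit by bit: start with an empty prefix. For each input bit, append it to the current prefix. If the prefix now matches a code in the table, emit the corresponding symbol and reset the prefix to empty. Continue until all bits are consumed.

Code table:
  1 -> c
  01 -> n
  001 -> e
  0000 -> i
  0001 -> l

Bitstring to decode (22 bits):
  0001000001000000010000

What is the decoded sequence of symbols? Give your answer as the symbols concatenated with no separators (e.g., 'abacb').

Answer: linili

Derivation:
Bit 0: prefix='0' (no match yet)
Bit 1: prefix='00' (no match yet)
Bit 2: prefix='000' (no match yet)
Bit 3: prefix='0001' -> emit 'l', reset
Bit 4: prefix='0' (no match yet)
Bit 5: prefix='00' (no match yet)
Bit 6: prefix='000' (no match yet)
Bit 7: prefix='0000' -> emit 'i', reset
Bit 8: prefix='0' (no match yet)
Bit 9: prefix='01' -> emit 'n', reset
Bit 10: prefix='0' (no match yet)
Bit 11: prefix='00' (no match yet)
Bit 12: prefix='000' (no match yet)
Bit 13: prefix='0000' -> emit 'i', reset
Bit 14: prefix='0' (no match yet)
Bit 15: prefix='00' (no match yet)
Bit 16: prefix='000' (no match yet)
Bit 17: prefix='0001' -> emit 'l', reset
Bit 18: prefix='0' (no match yet)
Bit 19: prefix='00' (no match yet)
Bit 20: prefix='000' (no match yet)
Bit 21: prefix='0000' -> emit 'i', reset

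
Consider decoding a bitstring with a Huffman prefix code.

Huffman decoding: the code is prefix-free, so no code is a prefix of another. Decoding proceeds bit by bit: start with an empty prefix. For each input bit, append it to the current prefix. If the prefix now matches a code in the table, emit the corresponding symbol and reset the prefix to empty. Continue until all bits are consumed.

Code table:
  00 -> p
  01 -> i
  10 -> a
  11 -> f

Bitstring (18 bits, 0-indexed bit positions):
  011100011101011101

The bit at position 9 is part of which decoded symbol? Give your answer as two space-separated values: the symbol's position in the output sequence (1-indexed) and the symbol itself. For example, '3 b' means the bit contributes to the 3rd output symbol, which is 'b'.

Answer: 5 f

Derivation:
Bit 0: prefix='0' (no match yet)
Bit 1: prefix='01' -> emit 'i', reset
Bit 2: prefix='1' (no match yet)
Bit 3: prefix='11' -> emit 'f', reset
Bit 4: prefix='0' (no match yet)
Bit 5: prefix='00' -> emit 'p', reset
Bit 6: prefix='0' (no match yet)
Bit 7: prefix='01' -> emit 'i', reset
Bit 8: prefix='1' (no match yet)
Bit 9: prefix='11' -> emit 'f', reset
Bit 10: prefix='0' (no match yet)
Bit 11: prefix='01' -> emit 'i', reset
Bit 12: prefix='0' (no match yet)
Bit 13: prefix='01' -> emit 'i', reset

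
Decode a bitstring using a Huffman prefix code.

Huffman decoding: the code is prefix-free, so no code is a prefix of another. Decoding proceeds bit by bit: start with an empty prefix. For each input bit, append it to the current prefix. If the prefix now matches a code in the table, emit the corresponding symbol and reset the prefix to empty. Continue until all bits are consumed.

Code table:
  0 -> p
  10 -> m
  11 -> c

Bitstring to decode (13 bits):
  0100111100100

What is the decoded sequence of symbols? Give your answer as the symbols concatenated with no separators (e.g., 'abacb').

Answer: pmpccppmp

Derivation:
Bit 0: prefix='0' -> emit 'p', reset
Bit 1: prefix='1' (no match yet)
Bit 2: prefix='10' -> emit 'm', reset
Bit 3: prefix='0' -> emit 'p', reset
Bit 4: prefix='1' (no match yet)
Bit 5: prefix='11' -> emit 'c', reset
Bit 6: prefix='1' (no match yet)
Bit 7: prefix='11' -> emit 'c', reset
Bit 8: prefix='0' -> emit 'p', reset
Bit 9: prefix='0' -> emit 'p', reset
Bit 10: prefix='1' (no match yet)
Bit 11: prefix='10' -> emit 'm', reset
Bit 12: prefix='0' -> emit 'p', reset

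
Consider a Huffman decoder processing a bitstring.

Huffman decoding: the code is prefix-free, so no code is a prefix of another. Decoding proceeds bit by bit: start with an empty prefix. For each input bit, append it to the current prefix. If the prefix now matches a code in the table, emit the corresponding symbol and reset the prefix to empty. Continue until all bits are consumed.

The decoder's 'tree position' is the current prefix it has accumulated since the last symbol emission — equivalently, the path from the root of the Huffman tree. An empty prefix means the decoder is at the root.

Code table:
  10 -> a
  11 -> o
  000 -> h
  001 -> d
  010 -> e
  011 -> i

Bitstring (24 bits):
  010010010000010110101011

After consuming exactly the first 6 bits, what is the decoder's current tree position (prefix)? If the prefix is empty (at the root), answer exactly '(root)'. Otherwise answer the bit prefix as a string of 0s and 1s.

Bit 0: prefix='0' (no match yet)
Bit 1: prefix='01' (no match yet)
Bit 2: prefix='010' -> emit 'e', reset
Bit 3: prefix='0' (no match yet)
Bit 4: prefix='01' (no match yet)
Bit 5: prefix='010' -> emit 'e', reset

Answer: (root)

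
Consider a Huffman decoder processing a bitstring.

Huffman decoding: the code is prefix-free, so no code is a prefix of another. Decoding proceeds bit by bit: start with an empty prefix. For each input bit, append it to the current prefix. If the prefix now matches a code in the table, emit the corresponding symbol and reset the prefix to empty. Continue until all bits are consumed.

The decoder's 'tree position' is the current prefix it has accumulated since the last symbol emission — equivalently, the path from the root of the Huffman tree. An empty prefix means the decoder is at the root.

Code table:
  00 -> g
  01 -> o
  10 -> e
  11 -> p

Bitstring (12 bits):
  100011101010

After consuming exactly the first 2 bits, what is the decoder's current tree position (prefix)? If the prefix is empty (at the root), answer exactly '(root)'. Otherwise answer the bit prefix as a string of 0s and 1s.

Bit 0: prefix='1' (no match yet)
Bit 1: prefix='10' -> emit 'e', reset

Answer: (root)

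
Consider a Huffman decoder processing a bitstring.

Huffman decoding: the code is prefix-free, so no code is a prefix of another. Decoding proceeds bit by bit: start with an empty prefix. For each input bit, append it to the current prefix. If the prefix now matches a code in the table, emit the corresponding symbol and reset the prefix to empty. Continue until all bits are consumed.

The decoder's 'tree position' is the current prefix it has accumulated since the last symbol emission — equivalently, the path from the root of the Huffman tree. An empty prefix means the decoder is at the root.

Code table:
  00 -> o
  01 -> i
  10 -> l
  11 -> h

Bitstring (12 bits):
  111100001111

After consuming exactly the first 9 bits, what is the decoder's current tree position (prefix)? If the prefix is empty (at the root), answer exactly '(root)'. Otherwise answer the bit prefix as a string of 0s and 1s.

Bit 0: prefix='1' (no match yet)
Bit 1: prefix='11' -> emit 'h', reset
Bit 2: prefix='1' (no match yet)
Bit 3: prefix='11' -> emit 'h', reset
Bit 4: prefix='0' (no match yet)
Bit 5: prefix='00' -> emit 'o', reset
Bit 6: prefix='0' (no match yet)
Bit 7: prefix='00' -> emit 'o', reset
Bit 8: prefix='1' (no match yet)

Answer: 1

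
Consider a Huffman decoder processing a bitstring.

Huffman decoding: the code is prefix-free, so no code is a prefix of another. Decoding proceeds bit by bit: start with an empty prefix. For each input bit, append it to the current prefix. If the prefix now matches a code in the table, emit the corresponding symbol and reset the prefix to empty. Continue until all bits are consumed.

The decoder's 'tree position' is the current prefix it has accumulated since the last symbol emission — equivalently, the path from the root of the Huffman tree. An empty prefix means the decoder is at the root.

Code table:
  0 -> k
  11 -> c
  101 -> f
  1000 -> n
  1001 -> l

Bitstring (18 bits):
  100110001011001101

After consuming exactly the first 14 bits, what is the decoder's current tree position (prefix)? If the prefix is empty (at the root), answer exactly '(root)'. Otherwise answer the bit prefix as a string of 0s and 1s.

Bit 0: prefix='1' (no match yet)
Bit 1: prefix='10' (no match yet)
Bit 2: prefix='100' (no match yet)
Bit 3: prefix='1001' -> emit 'l', reset
Bit 4: prefix='1' (no match yet)
Bit 5: prefix='10' (no match yet)
Bit 6: prefix='100' (no match yet)
Bit 7: prefix='1000' -> emit 'n', reset
Bit 8: prefix='1' (no match yet)
Bit 9: prefix='10' (no match yet)
Bit 10: prefix='101' -> emit 'f', reset
Bit 11: prefix='1' (no match yet)
Bit 12: prefix='10' (no match yet)
Bit 13: prefix='100' (no match yet)

Answer: 100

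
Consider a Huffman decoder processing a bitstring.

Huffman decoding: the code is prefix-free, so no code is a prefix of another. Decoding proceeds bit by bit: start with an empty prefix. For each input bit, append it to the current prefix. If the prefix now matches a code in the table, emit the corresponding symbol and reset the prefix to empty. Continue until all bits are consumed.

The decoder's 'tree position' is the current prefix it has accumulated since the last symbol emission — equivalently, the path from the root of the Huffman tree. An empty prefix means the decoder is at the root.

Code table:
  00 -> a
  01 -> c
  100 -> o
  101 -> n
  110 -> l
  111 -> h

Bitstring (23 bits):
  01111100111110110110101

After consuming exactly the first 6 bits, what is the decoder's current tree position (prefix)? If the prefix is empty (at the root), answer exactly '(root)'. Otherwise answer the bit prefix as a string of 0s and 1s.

Bit 0: prefix='0' (no match yet)
Bit 1: prefix='01' -> emit 'c', reset
Bit 2: prefix='1' (no match yet)
Bit 3: prefix='11' (no match yet)
Bit 4: prefix='111' -> emit 'h', reset
Bit 5: prefix='1' (no match yet)

Answer: 1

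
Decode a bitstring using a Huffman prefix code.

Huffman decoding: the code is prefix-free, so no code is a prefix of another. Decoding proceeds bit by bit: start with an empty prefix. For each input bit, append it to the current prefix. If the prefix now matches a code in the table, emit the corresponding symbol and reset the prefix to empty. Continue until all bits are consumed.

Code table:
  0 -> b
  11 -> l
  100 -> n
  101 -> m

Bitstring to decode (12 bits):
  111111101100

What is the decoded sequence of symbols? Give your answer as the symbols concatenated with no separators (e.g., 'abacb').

Bit 0: prefix='1' (no match yet)
Bit 1: prefix='11' -> emit 'l', reset
Bit 2: prefix='1' (no match yet)
Bit 3: prefix='11' -> emit 'l', reset
Bit 4: prefix='1' (no match yet)
Bit 5: prefix='11' -> emit 'l', reset
Bit 6: prefix='1' (no match yet)
Bit 7: prefix='10' (no match yet)
Bit 8: prefix='101' -> emit 'm', reset
Bit 9: prefix='1' (no match yet)
Bit 10: prefix='10' (no match yet)
Bit 11: prefix='100' -> emit 'n', reset

Answer: lllmn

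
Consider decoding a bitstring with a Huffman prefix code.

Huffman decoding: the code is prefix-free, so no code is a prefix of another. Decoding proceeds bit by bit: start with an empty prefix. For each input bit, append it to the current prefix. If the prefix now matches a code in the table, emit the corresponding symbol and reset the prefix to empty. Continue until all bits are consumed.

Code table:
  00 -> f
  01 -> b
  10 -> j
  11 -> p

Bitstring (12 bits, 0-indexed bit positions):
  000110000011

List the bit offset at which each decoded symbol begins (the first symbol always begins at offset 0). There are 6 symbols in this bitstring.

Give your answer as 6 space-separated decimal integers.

Bit 0: prefix='0' (no match yet)
Bit 1: prefix='00' -> emit 'f', reset
Bit 2: prefix='0' (no match yet)
Bit 3: prefix='01' -> emit 'b', reset
Bit 4: prefix='1' (no match yet)
Bit 5: prefix='10' -> emit 'j', reset
Bit 6: prefix='0' (no match yet)
Bit 7: prefix='00' -> emit 'f', reset
Bit 8: prefix='0' (no match yet)
Bit 9: prefix='00' -> emit 'f', reset
Bit 10: prefix='1' (no match yet)
Bit 11: prefix='11' -> emit 'p', reset

Answer: 0 2 4 6 8 10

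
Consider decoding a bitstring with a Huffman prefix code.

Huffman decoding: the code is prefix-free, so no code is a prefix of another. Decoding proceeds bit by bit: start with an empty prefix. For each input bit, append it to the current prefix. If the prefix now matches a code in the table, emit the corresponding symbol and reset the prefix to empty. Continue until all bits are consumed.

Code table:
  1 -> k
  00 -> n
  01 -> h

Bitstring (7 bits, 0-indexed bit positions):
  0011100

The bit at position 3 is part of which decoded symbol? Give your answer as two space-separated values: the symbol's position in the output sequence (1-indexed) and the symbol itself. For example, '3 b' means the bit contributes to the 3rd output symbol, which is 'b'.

Bit 0: prefix='0' (no match yet)
Bit 1: prefix='00' -> emit 'n', reset
Bit 2: prefix='1' -> emit 'k', reset
Bit 3: prefix='1' -> emit 'k', reset
Bit 4: prefix='1' -> emit 'k', reset
Bit 5: prefix='0' (no match yet)
Bit 6: prefix='00' -> emit 'n', reset

Answer: 3 k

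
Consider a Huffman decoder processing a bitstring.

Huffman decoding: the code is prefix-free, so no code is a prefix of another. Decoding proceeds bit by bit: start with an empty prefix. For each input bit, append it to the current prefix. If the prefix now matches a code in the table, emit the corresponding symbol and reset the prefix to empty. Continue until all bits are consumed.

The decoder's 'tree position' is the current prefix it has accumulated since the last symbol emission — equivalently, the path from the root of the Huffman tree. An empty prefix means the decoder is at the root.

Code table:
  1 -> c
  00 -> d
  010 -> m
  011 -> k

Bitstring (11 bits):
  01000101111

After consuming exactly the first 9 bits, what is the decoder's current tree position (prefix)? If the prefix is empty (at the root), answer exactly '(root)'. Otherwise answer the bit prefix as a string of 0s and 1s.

Answer: (root)

Derivation:
Bit 0: prefix='0' (no match yet)
Bit 1: prefix='01' (no match yet)
Bit 2: prefix='010' -> emit 'm', reset
Bit 3: prefix='0' (no match yet)
Bit 4: prefix='00' -> emit 'd', reset
Bit 5: prefix='1' -> emit 'c', reset
Bit 6: prefix='0' (no match yet)
Bit 7: prefix='01' (no match yet)
Bit 8: prefix='011' -> emit 'k', reset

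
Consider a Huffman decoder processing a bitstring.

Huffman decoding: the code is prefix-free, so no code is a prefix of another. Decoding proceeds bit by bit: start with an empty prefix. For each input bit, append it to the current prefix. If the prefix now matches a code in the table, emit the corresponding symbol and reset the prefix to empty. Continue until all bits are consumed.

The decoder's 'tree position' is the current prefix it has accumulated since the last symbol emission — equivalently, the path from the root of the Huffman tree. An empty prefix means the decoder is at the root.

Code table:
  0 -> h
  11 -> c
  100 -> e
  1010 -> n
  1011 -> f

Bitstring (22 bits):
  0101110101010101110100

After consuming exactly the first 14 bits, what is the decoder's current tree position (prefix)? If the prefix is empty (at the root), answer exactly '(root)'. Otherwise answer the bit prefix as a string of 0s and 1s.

Bit 0: prefix='0' -> emit 'h', reset
Bit 1: prefix='1' (no match yet)
Bit 2: prefix='10' (no match yet)
Bit 3: prefix='101' (no match yet)
Bit 4: prefix='1011' -> emit 'f', reset
Bit 5: prefix='1' (no match yet)
Bit 6: prefix='10' (no match yet)
Bit 7: prefix='101' (no match yet)
Bit 8: prefix='1010' -> emit 'n', reset
Bit 9: prefix='1' (no match yet)
Bit 10: prefix='10' (no match yet)
Bit 11: prefix='101' (no match yet)
Bit 12: prefix='1010' -> emit 'n', reset
Bit 13: prefix='1' (no match yet)

Answer: 1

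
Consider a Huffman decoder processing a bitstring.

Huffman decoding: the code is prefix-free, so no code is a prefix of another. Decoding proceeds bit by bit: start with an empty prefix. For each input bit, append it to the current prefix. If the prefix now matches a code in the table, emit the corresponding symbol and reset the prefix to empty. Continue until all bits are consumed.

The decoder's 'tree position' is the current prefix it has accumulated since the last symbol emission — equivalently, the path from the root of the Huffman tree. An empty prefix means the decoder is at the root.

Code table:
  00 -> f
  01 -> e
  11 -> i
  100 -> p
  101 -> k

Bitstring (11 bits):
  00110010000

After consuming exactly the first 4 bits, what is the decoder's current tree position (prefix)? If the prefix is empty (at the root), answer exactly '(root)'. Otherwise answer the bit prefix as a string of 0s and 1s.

Answer: (root)

Derivation:
Bit 0: prefix='0' (no match yet)
Bit 1: prefix='00' -> emit 'f', reset
Bit 2: prefix='1' (no match yet)
Bit 3: prefix='11' -> emit 'i', reset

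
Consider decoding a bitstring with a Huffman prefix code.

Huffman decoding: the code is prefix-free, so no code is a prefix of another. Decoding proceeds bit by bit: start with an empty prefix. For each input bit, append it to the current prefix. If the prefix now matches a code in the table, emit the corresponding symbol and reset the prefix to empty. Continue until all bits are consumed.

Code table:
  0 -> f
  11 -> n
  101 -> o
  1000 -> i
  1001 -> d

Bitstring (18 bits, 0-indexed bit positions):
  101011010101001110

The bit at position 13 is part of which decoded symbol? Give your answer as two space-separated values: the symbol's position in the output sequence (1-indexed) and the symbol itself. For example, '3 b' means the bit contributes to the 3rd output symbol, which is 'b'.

Bit 0: prefix='1' (no match yet)
Bit 1: prefix='10' (no match yet)
Bit 2: prefix='101' -> emit 'o', reset
Bit 3: prefix='0' -> emit 'f', reset
Bit 4: prefix='1' (no match yet)
Bit 5: prefix='11' -> emit 'n', reset
Bit 6: prefix='0' -> emit 'f', reset
Bit 7: prefix='1' (no match yet)
Bit 8: prefix='10' (no match yet)
Bit 9: prefix='101' -> emit 'o', reset
Bit 10: prefix='0' -> emit 'f', reset
Bit 11: prefix='1' (no match yet)
Bit 12: prefix='10' (no match yet)
Bit 13: prefix='100' (no match yet)
Bit 14: prefix='1001' -> emit 'd', reset
Bit 15: prefix='1' (no match yet)
Bit 16: prefix='11' -> emit 'n', reset
Bit 17: prefix='0' -> emit 'f', reset

Answer: 7 d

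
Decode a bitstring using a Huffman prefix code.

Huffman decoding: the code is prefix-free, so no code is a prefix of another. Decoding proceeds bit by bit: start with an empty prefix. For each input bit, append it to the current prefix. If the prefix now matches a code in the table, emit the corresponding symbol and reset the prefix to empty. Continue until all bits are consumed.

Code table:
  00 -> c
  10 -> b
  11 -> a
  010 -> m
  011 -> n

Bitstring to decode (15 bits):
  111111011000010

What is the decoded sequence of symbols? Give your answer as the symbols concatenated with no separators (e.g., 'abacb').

Bit 0: prefix='1' (no match yet)
Bit 1: prefix='11' -> emit 'a', reset
Bit 2: prefix='1' (no match yet)
Bit 3: prefix='11' -> emit 'a', reset
Bit 4: prefix='1' (no match yet)
Bit 5: prefix='11' -> emit 'a', reset
Bit 6: prefix='0' (no match yet)
Bit 7: prefix='01' (no match yet)
Bit 8: prefix='011' -> emit 'n', reset
Bit 9: prefix='0' (no match yet)
Bit 10: prefix='00' -> emit 'c', reset
Bit 11: prefix='0' (no match yet)
Bit 12: prefix='00' -> emit 'c', reset
Bit 13: prefix='1' (no match yet)
Bit 14: prefix='10' -> emit 'b', reset

Answer: aaanccb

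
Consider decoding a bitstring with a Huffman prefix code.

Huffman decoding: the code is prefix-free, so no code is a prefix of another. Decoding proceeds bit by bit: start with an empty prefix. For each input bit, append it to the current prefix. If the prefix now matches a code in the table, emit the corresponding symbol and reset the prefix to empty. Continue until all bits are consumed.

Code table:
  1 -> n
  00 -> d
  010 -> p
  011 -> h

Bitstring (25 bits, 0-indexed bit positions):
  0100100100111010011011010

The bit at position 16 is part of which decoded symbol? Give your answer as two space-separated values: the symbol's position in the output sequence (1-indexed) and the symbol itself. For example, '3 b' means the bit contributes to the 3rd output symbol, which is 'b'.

Answer: 7 h

Derivation:
Bit 0: prefix='0' (no match yet)
Bit 1: prefix='01' (no match yet)
Bit 2: prefix='010' -> emit 'p', reset
Bit 3: prefix='0' (no match yet)
Bit 4: prefix='01' (no match yet)
Bit 5: prefix='010' -> emit 'p', reset
Bit 6: prefix='0' (no match yet)
Bit 7: prefix='01' (no match yet)
Bit 8: prefix='010' -> emit 'p', reset
Bit 9: prefix='0' (no match yet)
Bit 10: prefix='01' (no match yet)
Bit 11: prefix='011' -> emit 'h', reset
Bit 12: prefix='1' -> emit 'n', reset
Bit 13: prefix='0' (no match yet)
Bit 14: prefix='01' (no match yet)
Bit 15: prefix='010' -> emit 'p', reset
Bit 16: prefix='0' (no match yet)
Bit 17: prefix='01' (no match yet)
Bit 18: prefix='011' -> emit 'h', reset
Bit 19: prefix='0' (no match yet)
Bit 20: prefix='01' (no match yet)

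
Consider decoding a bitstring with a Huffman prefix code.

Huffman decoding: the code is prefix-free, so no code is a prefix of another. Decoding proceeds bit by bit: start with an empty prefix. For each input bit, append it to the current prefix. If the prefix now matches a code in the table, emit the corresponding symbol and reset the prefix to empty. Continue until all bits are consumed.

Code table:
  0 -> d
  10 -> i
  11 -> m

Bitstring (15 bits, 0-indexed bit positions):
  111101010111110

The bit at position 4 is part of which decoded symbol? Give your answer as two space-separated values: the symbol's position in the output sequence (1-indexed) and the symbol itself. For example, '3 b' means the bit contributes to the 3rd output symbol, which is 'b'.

Bit 0: prefix='1' (no match yet)
Bit 1: prefix='11' -> emit 'm', reset
Bit 2: prefix='1' (no match yet)
Bit 3: prefix='11' -> emit 'm', reset
Bit 4: prefix='0' -> emit 'd', reset
Bit 5: prefix='1' (no match yet)
Bit 6: prefix='10' -> emit 'i', reset
Bit 7: prefix='1' (no match yet)
Bit 8: prefix='10' -> emit 'i', reset

Answer: 3 d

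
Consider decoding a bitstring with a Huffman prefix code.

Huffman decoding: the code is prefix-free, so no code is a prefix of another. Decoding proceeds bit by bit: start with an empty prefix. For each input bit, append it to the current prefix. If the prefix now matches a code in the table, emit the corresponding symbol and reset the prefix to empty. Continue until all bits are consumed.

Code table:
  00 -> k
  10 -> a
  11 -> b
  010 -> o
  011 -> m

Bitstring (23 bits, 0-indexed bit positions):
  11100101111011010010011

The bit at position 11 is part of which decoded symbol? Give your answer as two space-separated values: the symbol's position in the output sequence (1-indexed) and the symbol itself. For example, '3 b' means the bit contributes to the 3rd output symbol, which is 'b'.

Bit 0: prefix='1' (no match yet)
Bit 1: prefix='11' -> emit 'b', reset
Bit 2: prefix='1' (no match yet)
Bit 3: prefix='10' -> emit 'a', reset
Bit 4: prefix='0' (no match yet)
Bit 5: prefix='01' (no match yet)
Bit 6: prefix='010' -> emit 'o', reset
Bit 7: prefix='1' (no match yet)
Bit 8: prefix='11' -> emit 'b', reset
Bit 9: prefix='1' (no match yet)
Bit 10: prefix='11' -> emit 'b', reset
Bit 11: prefix='0' (no match yet)
Bit 12: prefix='01' (no match yet)
Bit 13: prefix='011' -> emit 'm', reset
Bit 14: prefix='0' (no match yet)
Bit 15: prefix='01' (no match yet)

Answer: 6 m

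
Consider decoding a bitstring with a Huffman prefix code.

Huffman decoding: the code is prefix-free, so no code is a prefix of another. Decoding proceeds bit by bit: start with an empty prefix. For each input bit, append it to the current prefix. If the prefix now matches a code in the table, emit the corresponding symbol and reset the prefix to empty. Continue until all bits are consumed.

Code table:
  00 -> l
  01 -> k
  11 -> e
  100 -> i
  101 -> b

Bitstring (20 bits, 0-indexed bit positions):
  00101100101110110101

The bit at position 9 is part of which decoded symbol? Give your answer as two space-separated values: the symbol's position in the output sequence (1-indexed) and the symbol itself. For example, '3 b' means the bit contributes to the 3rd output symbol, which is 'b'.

Answer: 4 b

Derivation:
Bit 0: prefix='0' (no match yet)
Bit 1: prefix='00' -> emit 'l', reset
Bit 2: prefix='1' (no match yet)
Bit 3: prefix='10' (no match yet)
Bit 4: prefix='101' -> emit 'b', reset
Bit 5: prefix='1' (no match yet)
Bit 6: prefix='10' (no match yet)
Bit 7: prefix='100' -> emit 'i', reset
Bit 8: prefix='1' (no match yet)
Bit 9: prefix='10' (no match yet)
Bit 10: prefix='101' -> emit 'b', reset
Bit 11: prefix='1' (no match yet)
Bit 12: prefix='11' -> emit 'e', reset
Bit 13: prefix='0' (no match yet)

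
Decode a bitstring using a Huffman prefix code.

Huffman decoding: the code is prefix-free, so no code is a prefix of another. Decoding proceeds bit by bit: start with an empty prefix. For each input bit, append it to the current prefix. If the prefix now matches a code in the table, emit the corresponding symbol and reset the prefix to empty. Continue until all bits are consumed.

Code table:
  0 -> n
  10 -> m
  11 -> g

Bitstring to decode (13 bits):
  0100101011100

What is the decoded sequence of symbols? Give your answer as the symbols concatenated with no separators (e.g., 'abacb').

Answer: nmnmmgmn

Derivation:
Bit 0: prefix='0' -> emit 'n', reset
Bit 1: prefix='1' (no match yet)
Bit 2: prefix='10' -> emit 'm', reset
Bit 3: prefix='0' -> emit 'n', reset
Bit 4: prefix='1' (no match yet)
Bit 5: prefix='10' -> emit 'm', reset
Bit 6: prefix='1' (no match yet)
Bit 7: prefix='10' -> emit 'm', reset
Bit 8: prefix='1' (no match yet)
Bit 9: prefix='11' -> emit 'g', reset
Bit 10: prefix='1' (no match yet)
Bit 11: prefix='10' -> emit 'm', reset
Bit 12: prefix='0' -> emit 'n', reset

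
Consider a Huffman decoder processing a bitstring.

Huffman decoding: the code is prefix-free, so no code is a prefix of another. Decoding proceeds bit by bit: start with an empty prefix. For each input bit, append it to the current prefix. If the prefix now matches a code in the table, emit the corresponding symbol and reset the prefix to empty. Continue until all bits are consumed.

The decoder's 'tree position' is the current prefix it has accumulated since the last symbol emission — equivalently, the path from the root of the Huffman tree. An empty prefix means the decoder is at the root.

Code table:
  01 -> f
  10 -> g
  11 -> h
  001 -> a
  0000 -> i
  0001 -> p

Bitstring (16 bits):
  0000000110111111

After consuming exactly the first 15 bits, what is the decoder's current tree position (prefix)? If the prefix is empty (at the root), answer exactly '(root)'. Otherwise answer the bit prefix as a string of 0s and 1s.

Answer: 1

Derivation:
Bit 0: prefix='0' (no match yet)
Bit 1: prefix='00' (no match yet)
Bit 2: prefix='000' (no match yet)
Bit 3: prefix='0000' -> emit 'i', reset
Bit 4: prefix='0' (no match yet)
Bit 5: prefix='00' (no match yet)
Bit 6: prefix='000' (no match yet)
Bit 7: prefix='0001' -> emit 'p', reset
Bit 8: prefix='1' (no match yet)
Bit 9: prefix='10' -> emit 'g', reset
Bit 10: prefix='1' (no match yet)
Bit 11: prefix='11' -> emit 'h', reset
Bit 12: prefix='1' (no match yet)
Bit 13: prefix='11' -> emit 'h', reset
Bit 14: prefix='1' (no match yet)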